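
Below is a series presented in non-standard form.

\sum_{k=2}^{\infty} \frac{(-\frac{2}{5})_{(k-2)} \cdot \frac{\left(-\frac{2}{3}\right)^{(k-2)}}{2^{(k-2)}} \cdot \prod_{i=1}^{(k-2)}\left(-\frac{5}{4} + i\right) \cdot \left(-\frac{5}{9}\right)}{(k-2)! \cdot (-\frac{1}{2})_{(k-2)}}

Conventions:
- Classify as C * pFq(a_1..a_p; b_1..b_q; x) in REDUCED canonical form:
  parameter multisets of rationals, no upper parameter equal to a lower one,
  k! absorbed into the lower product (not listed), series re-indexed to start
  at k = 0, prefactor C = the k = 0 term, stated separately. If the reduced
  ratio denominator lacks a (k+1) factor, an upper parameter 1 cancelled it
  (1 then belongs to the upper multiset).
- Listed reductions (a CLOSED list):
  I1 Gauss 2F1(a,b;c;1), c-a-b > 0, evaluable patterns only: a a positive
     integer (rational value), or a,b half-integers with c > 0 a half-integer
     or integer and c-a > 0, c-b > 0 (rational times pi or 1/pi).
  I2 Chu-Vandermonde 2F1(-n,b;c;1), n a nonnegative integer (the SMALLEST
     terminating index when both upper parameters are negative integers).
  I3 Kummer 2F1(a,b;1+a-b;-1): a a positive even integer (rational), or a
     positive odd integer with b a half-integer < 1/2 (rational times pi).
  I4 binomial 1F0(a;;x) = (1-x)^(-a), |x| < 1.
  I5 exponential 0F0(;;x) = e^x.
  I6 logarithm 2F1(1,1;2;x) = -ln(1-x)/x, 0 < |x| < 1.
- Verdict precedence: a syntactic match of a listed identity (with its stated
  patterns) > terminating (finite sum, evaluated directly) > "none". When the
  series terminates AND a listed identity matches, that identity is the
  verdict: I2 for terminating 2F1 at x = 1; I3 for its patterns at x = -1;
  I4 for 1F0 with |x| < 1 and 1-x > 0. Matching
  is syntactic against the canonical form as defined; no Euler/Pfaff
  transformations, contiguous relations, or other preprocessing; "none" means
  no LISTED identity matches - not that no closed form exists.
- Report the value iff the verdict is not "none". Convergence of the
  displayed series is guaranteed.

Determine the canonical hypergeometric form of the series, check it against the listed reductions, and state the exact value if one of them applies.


The series (x = -\frac{1}{3}) is 2F1: upper {-\frac{2}{5}, -\frac{1}{4}}, lower {-\frac{1}{2}}, prefactor -\frac{5}{9}. Verdict: none (x = -\frac{1}{3}): each listed identity misses the multisets {-\frac{2}{5}, -\frac{1}{4}} ; {-\frac{1}{2}}.

Key step: from the first term -\frac{5}{9}: the two k-th powers (prefactor -5/9) combine into one argument.
Ratio: r(k) = -\frac{1}{3} * (k-\frac{2}{5}) (k-\frac{1}{4}) / [(k-\frac{1}{2}) (k+1)] ; factor over Q: parameters, x = -\frac{1}{3}, and C = -\frac{5}{9}.


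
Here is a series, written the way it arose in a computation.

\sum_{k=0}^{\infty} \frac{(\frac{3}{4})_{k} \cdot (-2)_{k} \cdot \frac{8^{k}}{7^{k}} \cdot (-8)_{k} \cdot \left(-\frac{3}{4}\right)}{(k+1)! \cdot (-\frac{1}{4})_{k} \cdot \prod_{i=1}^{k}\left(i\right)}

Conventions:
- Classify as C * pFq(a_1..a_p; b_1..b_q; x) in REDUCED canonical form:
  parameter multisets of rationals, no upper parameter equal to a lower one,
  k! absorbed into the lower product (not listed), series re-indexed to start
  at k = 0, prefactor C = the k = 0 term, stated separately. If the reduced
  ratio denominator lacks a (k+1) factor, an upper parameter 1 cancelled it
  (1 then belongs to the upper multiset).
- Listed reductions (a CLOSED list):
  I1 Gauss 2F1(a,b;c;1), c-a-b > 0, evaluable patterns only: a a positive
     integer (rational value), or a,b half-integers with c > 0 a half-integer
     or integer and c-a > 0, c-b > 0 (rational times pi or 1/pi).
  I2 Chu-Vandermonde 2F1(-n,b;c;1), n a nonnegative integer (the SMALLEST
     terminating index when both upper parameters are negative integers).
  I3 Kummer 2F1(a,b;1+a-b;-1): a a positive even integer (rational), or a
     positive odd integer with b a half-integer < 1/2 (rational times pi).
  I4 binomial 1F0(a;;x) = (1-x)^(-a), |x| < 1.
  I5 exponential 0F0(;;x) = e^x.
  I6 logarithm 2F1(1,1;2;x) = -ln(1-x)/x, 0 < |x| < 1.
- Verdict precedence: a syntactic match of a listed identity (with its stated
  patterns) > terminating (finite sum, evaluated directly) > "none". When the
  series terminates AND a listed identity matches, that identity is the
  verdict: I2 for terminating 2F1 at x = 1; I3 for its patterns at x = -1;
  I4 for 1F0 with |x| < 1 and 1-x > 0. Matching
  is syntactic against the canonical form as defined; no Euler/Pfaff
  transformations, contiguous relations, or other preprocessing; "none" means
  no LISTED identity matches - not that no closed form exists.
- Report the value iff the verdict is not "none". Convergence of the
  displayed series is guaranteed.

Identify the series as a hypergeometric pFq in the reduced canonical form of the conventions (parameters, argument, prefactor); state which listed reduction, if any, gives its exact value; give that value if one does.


Key observation: from the first term -\frac{3}{4}: the product of the first k integers (prefactor -3/4) is k!.
Term ratio: r(k) = \frac{8}{7} * (k-8) (k-2) (k+\frac{3}{4}) / [(k-\frac{1}{4}) (k+2) (k+1)] - poly over poly, x = \frac{8}{7} from leading terms; C = -\frac{3}{4} at k = 0.

Classification (C = -\frac{3}{4}): 3F2 with upper {-8, -2, \frac{3}{4}}, lower {-\frac{1}{4}, 2}, argument x = \frac{8}{7}. Verdict: terminating (-2 upstairs). 3 nonzero terms in all; added directly. Exact value: \frac{2347}{28}.


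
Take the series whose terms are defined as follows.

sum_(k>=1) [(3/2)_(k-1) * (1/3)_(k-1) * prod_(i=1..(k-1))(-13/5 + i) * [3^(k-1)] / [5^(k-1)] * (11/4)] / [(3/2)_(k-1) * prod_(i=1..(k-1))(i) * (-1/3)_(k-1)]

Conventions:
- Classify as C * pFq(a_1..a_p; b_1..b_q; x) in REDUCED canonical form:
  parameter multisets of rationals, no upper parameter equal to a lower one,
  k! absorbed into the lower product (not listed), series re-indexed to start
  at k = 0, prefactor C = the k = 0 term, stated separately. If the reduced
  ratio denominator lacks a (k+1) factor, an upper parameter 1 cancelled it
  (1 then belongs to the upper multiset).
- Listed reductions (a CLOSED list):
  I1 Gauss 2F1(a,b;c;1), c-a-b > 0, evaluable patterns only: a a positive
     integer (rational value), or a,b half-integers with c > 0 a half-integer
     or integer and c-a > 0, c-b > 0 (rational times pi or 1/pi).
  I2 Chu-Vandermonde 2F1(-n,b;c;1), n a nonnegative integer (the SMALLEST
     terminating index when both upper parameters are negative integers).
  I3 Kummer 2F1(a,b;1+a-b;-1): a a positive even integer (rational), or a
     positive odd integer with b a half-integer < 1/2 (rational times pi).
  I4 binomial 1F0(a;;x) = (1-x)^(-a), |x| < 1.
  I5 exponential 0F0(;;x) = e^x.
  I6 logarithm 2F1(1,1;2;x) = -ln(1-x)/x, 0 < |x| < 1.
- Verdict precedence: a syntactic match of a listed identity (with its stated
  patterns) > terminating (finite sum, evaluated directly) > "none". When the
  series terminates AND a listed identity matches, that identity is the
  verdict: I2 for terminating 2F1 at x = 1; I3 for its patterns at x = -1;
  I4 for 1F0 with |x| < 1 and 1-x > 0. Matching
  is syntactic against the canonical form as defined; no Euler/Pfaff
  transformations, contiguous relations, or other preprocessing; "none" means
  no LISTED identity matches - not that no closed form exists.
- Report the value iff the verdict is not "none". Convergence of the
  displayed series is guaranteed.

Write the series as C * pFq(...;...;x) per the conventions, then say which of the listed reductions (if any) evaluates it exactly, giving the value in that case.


At argument 3/5: a 2F1 with upper {-8/5, 1/3}, lower {-1/3}, scaled by C = 11/4. Verdict: none - this 2F1 at x = 3/5 matches no listed pattern, and upper {-8/5, 1/3} holds no stopper.

First insight: with t_0 = 11/4, the parameter 3/2 appears in both the upper and lower lists and cancels.
Step ratio: r(k) = (3/5) * (k-8/5) (k+1/3) / [(k-1/3) (k+1)] ; factor over Q: parameters, x = (3/5), and C = 11/4.


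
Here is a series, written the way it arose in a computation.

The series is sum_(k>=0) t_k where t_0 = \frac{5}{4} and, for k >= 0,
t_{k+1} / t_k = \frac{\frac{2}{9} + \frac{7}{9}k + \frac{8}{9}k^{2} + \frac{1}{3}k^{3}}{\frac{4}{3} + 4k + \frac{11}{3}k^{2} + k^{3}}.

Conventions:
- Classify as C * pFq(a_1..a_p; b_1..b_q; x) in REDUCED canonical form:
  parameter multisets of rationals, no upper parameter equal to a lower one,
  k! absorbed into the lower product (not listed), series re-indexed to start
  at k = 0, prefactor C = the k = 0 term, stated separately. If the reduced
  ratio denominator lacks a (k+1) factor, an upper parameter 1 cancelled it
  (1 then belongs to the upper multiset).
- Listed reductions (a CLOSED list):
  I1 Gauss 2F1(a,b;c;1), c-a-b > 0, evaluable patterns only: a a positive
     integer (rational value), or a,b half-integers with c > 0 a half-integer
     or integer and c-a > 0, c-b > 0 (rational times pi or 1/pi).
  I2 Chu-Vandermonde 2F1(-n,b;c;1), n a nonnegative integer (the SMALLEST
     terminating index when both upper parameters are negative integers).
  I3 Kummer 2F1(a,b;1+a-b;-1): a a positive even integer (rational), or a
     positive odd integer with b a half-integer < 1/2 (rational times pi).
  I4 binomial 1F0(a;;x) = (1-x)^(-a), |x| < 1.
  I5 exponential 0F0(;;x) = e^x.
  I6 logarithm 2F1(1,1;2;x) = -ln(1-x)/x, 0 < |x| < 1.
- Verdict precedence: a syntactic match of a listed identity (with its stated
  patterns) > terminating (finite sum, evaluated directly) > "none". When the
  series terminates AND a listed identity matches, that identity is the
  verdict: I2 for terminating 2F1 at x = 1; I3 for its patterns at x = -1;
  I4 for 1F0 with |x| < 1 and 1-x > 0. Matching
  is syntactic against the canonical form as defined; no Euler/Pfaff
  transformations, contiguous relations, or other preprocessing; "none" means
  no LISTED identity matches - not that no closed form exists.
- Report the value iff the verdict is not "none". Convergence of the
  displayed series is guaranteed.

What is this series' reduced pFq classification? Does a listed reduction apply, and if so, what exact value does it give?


Canonical form: C = \frac{5}{4} times 2F1 with upper {1, 1}, lower {2}, x = \frac{1}{3}. Verdict: this is the I6 logarithm reduction (the logarithm: parameters (1,1;2), x = \frac{1}{3}). Exact value: \left(-\frac{15}{4}\right) \cdot \ln\left(\frac{2}{3}\right).

Key observation: t_0 = \frac{5}{4} here, and the expanded ratio factors over Q; prefactor 5/4, roots give parameters.
Step ratio: r(k) = \frac{1}{3} * (k+1) (k+1) / [(k+2) (k+1)] - rational in k, leading ratio \frac{1}{3}; with t_0 = \frac{5}{4}, classification follows.


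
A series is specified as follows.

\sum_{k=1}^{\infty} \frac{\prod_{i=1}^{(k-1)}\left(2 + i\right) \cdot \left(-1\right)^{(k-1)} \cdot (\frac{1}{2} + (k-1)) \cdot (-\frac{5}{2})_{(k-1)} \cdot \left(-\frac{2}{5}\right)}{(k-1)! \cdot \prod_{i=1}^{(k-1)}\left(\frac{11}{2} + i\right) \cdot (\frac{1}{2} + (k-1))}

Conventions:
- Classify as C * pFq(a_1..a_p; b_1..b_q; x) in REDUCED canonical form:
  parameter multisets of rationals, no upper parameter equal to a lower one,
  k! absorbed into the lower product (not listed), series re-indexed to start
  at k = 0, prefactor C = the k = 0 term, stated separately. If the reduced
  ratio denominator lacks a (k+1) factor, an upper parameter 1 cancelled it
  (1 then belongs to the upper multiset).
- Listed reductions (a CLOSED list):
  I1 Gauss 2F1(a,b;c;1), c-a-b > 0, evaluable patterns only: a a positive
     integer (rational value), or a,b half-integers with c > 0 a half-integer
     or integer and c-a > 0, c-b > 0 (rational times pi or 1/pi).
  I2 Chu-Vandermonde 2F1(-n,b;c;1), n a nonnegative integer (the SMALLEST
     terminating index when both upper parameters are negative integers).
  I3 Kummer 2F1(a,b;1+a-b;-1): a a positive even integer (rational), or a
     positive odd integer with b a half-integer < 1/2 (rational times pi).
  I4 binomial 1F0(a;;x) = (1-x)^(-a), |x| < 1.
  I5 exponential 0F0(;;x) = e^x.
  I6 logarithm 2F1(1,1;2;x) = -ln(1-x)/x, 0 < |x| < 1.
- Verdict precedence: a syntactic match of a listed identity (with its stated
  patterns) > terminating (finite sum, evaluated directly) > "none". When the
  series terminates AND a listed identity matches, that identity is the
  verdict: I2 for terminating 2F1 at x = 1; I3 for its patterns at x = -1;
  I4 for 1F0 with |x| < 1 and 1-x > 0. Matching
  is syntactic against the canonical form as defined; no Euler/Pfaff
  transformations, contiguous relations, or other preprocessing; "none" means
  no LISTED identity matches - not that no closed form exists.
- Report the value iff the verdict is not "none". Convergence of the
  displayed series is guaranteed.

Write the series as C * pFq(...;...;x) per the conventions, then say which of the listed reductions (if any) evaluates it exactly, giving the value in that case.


Prefactor -\frac{2}{5}, argument -1: 2F1 with upper {-\frac{5}{2}, 3} over lower {\frac{13}{2}}. Verdict: Kummer's theorem (I3) applies (x = -1; c = \frac{13}{2} equals 1+a-b for upper {-\frac{5}{2}, 3}: listed pattern). Hence: \left(-\frac{693}{2048}\right) \cdot \pi.

Key observation: t_0 being -\frac{2}{5}, the running product (C = -2/5, x = -1) telescopes to a rising factorial.
Ratio: r(k) = -1 * (k-\frac{5}{2}) (k+3) / [(k+\frac{13}{2}) (k+1)] - rational; roots negated = parameters, x = -1, C = -\frac{2}{5}.


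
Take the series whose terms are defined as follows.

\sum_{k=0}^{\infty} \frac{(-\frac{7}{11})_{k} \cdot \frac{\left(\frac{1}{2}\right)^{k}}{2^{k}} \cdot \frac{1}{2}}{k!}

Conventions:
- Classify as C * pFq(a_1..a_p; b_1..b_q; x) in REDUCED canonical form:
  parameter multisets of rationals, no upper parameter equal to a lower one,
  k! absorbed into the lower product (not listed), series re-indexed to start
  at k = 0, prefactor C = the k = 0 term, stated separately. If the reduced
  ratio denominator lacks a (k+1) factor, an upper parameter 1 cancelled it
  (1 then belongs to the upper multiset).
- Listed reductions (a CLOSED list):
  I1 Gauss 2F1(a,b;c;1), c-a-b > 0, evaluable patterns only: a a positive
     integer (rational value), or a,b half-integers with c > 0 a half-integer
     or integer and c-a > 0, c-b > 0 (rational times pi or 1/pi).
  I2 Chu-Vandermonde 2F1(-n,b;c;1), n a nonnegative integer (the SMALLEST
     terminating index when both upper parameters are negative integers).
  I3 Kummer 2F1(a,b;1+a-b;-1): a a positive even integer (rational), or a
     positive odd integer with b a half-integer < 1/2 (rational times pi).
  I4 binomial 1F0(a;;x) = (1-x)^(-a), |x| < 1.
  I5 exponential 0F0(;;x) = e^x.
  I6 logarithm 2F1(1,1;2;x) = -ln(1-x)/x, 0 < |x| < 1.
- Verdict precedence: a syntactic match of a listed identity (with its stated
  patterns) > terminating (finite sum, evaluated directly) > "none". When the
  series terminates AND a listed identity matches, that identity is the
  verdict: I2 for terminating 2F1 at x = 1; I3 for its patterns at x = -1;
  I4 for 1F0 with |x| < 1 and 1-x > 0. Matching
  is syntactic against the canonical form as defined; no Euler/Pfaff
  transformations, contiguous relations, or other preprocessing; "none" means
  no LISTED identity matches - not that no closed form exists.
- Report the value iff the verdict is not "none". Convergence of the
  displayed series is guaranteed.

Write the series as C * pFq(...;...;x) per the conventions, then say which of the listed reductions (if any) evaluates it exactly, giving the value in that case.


At argument \frac{1}{4}: a 1F0 with upper {-\frac{7}{11}}, lower {-}, scaled by C = \frac{1}{2}. Verdict: binomial (I4) matches (the 1F0 binomial series: exponent 7/11, x = \frac{1}{4}). Hence: \frac{1}{2} \cdot \left(\frac{3}{4}\right)^{\frac{7}{11}}.

Key step: t_0 = \frac{1}{2} here, and the two k-th powers (C = 1/2) combine into one argument.
Ratio: r(k) = \frac{1}{4} * (k-\frac{7}{11}) / [(k+1)] - rational in k. x = \frac{1}{4}; t_0 = \frac{1}{2}; negate the roots.


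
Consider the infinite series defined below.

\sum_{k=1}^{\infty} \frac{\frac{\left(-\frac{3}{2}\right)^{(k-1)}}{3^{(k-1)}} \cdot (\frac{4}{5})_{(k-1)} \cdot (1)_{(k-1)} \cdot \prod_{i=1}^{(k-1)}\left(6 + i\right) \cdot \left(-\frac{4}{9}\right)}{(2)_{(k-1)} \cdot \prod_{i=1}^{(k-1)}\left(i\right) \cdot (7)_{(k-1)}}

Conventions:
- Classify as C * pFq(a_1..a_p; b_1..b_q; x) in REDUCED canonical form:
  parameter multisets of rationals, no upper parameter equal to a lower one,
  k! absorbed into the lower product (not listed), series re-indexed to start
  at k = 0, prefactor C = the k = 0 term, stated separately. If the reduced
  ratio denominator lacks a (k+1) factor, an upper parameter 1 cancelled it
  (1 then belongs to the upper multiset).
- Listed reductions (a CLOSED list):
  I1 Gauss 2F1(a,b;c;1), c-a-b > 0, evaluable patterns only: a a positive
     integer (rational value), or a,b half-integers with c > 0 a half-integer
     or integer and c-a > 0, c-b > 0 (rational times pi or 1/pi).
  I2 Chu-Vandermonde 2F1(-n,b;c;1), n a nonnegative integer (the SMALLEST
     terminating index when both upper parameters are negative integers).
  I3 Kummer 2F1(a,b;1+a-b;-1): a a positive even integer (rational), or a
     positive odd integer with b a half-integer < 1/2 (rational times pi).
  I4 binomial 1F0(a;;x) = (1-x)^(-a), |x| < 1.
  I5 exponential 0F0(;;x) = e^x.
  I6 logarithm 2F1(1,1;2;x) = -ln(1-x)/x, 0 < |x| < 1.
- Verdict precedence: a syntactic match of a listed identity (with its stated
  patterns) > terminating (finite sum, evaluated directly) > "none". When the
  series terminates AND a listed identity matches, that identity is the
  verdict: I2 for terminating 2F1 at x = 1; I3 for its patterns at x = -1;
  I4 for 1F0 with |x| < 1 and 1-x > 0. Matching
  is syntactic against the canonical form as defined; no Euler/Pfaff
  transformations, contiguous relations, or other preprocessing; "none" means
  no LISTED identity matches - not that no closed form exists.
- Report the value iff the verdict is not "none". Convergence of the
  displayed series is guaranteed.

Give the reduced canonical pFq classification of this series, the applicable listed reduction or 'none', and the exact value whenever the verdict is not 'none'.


The series (x = -\frac{1}{2}) is 2F1: upper {\frac{4}{5}, 1}, lower {2}, prefactor -\frac{4}{9}. Verdict: none here - no I1-I6 shape fits x = -\frac{1}{2} with lower {2}.

Structural cue: with t_0 = -\frac{4}{9}, the two k-th powers (C = -4/9) combine into one argument.
Step ratio: r(k) = -\frac{1}{2} * (k+\frac{4}{5}) (k+1) / [(k+2) (k+1)] ; factor over Q: parameters, x = -\frac{1}{2}, and C = -\frac{4}{9}.


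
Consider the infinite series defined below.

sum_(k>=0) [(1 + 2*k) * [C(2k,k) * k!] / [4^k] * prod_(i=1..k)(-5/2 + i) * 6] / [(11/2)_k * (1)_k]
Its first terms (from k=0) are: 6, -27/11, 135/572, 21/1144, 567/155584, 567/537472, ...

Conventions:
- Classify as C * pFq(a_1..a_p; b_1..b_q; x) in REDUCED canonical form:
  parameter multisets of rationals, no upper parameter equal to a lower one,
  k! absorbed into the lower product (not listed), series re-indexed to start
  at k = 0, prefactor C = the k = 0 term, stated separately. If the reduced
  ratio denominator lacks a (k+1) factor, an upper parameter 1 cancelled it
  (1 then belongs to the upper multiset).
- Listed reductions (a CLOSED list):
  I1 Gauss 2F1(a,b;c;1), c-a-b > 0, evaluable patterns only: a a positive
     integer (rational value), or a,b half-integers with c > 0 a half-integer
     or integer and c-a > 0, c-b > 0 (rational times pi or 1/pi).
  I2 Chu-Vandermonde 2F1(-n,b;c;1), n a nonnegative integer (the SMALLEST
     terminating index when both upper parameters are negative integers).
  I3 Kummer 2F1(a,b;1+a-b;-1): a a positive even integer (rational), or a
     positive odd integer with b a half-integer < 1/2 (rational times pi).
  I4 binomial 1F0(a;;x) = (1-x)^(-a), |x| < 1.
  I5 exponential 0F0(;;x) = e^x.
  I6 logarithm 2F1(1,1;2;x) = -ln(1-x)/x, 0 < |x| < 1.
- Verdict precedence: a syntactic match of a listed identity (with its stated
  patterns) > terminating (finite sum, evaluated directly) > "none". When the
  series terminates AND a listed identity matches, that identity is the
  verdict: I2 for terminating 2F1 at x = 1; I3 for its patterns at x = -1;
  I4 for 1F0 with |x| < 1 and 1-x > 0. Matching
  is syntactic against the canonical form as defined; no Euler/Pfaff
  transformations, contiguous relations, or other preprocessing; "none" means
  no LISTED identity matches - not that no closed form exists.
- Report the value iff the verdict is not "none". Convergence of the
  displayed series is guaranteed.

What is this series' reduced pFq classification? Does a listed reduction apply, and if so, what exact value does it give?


Canonical form: C = 6 times 2F1 with upper {-3/2, 3/2}, lower {11/2}, x = 1. Verdict: Gauss (I1, half-integer pattern) applies (x = 1; upper {-3/2, 3/2} half-integers, c = 11/2 in the evaluable pattern). Value: (19845/16384) * pi.

First insight: x = 1 and (1)_k (C = 6, x = 1) is k! itself.
Ratio: r(k) = 1 * (k-3/2) (k+3/2) / [(k+11/2) (k+1)] - rational; roots negated = parameters, x = 1, C = 6.


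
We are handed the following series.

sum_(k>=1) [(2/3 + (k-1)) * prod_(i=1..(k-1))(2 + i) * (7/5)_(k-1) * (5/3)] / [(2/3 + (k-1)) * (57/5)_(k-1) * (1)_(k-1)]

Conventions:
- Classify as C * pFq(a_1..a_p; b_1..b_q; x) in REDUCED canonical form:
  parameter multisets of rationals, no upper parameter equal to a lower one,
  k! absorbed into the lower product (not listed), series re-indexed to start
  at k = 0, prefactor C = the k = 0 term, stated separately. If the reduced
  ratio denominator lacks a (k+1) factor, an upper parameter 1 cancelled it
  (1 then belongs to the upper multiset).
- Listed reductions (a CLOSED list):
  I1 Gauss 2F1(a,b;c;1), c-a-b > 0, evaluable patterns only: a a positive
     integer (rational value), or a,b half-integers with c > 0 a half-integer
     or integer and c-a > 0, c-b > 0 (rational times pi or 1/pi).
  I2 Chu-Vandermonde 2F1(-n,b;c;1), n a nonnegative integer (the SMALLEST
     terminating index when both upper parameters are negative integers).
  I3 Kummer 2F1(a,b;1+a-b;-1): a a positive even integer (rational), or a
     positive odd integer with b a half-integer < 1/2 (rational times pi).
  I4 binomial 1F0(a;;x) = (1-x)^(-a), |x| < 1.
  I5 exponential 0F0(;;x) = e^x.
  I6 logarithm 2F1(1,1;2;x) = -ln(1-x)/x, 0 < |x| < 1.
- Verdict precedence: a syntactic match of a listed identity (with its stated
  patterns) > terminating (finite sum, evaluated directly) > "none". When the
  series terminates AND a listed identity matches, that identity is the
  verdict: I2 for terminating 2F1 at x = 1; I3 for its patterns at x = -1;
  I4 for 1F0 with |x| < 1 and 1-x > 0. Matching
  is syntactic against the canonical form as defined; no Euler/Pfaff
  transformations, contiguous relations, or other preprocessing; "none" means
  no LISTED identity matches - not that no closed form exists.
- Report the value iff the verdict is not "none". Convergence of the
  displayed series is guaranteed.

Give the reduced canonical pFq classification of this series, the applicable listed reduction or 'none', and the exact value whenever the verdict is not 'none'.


Prefactor 5/3, argument 1: 2F1 with upper {7/5, 3} over lower {57/5}. Verdict at x = 1: Gauss's theorem (I1) matches (x = 1: the Gamma ratio telescopes since c-a-b = 7 > 0 and a = 3 in Z>0). Value: 611/225.

Key step: t_0 being 5/3, striking the common factor k + 2/3 reduces the term (C = 5/3).
Step ratio: r(k) = 1 * (k+7/5) (k+3) / [(k+57/5) (k+1)] - rational in k, leading ratio 1; with t_0 = 5/3, classification follows.


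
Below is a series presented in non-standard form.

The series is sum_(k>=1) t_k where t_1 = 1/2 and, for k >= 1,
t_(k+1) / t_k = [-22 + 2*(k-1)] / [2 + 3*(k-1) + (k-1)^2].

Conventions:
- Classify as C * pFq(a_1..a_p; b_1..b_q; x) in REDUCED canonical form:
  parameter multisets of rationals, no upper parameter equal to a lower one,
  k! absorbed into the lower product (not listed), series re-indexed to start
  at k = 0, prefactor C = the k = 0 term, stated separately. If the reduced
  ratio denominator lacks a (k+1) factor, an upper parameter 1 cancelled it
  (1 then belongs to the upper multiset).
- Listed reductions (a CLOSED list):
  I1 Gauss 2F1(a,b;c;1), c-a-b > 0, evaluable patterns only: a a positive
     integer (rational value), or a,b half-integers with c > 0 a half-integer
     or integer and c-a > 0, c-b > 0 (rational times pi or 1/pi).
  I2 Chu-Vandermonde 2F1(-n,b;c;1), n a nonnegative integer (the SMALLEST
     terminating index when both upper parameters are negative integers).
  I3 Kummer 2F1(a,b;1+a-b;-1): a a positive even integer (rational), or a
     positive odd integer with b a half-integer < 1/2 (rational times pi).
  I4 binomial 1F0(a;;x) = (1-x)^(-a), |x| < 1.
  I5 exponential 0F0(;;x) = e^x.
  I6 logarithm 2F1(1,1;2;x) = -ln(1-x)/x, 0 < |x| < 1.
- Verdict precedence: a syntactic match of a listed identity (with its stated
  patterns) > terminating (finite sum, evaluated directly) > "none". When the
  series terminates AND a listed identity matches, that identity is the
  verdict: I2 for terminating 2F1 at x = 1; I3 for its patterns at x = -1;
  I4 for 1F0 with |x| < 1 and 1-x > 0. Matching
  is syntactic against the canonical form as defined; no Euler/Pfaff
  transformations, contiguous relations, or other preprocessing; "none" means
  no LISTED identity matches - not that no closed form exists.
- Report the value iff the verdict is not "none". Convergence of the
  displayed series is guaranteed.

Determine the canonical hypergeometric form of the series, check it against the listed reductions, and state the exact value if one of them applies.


Classification (C = 1/2): 1F1 with upper {-11}, lower {2}, argument x = 2. Verdict: terminating - upper parameter -11 makes this a finite sum (last index 11), evaluated exactly. Sum: 1147/37422.

The tell: x = 2 and factor the ratio over Q (C = 1/2, x = 2): negated roots = parameters.
Step ratio: r(k) = 2 * (k-11) / [(k+2) (k+1)] - rational in k, leading ratio 2; with t_0 = 1/2, classification follows.


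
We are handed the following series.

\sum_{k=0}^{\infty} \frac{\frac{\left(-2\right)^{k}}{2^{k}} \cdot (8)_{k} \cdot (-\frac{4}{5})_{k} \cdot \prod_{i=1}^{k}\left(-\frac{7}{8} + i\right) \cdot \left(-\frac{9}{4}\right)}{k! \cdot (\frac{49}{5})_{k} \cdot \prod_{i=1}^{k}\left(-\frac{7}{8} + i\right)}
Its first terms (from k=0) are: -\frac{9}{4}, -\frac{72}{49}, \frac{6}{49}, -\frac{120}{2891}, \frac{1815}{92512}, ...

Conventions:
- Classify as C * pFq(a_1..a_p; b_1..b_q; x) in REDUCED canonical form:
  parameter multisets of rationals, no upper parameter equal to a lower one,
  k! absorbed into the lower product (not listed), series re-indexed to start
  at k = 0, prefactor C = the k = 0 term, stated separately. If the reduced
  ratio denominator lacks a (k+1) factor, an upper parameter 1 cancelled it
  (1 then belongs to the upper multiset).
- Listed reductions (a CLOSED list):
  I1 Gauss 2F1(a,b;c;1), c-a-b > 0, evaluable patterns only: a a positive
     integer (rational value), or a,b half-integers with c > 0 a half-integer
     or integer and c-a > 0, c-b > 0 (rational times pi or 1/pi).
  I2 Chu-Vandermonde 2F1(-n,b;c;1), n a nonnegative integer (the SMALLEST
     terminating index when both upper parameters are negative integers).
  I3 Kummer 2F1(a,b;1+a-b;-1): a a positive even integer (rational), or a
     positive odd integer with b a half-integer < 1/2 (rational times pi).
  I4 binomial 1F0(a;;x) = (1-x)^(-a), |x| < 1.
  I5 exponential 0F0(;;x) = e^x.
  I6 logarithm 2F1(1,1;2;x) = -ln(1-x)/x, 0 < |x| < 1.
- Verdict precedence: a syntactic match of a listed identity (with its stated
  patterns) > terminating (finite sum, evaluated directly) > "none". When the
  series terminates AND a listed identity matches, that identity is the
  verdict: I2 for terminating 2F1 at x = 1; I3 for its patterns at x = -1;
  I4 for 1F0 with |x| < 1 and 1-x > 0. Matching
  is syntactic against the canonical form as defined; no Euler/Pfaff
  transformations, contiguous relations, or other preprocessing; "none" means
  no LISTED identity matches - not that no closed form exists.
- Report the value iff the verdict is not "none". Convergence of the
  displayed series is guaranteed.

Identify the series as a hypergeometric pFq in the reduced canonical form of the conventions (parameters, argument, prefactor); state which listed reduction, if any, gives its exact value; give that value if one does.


This is -\frac{9}{4} * 2F1(-\frac{4}{5}, 8; \frac{49}{5}; -1) in reduced canonical form. Verdict at x = -1: Kummer's theorem (I3) matches (x = -1; c = \frac{49}{5} equals 1+a-b for upper {-\frac{4}{5}, 8}: listed pattern). Value: -\frac{634491}{175000}.

Key step: from the first term -\frac{9}{4}: the parameter 1/8 appears in both the upper and lower lists and cancels.
Term ratio: r(k) = -1 * (k-\frac{4}{5}) (k+8) / [(k+\frac{49}{5}) (k+1)] - poly over poly, x = -1 from leading terms; C = -\frac{9}{4} at k = 0.


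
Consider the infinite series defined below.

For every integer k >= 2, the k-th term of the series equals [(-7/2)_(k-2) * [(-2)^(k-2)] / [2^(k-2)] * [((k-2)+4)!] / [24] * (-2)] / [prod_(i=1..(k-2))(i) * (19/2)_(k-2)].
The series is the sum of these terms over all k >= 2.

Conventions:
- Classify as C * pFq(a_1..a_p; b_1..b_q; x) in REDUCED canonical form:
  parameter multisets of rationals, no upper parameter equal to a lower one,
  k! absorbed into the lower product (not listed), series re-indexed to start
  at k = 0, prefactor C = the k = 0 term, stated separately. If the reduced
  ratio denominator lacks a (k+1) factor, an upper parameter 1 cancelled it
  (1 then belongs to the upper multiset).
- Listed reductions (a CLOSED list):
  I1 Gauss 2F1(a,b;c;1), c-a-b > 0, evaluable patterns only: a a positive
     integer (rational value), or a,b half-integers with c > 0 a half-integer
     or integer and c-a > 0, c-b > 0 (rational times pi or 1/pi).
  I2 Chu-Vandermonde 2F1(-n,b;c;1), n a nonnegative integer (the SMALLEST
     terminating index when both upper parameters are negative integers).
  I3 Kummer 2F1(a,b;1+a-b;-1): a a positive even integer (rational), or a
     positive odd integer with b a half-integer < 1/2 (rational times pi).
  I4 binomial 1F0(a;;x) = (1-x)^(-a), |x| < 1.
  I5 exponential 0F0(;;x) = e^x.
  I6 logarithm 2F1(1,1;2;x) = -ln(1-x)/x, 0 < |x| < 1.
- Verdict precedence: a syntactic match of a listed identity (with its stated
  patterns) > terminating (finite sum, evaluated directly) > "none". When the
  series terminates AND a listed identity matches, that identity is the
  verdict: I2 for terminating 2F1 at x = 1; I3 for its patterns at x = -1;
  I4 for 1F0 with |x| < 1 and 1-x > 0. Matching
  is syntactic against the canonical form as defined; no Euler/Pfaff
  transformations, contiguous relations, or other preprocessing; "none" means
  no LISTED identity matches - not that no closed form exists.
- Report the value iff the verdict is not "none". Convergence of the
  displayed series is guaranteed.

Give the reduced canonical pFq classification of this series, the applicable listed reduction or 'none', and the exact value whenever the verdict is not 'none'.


This is -2 * 2F1(-7/2, 5; 19/2; -1) in reduced canonical form. Verdict: this is the Kummer evaluation I3 (x = -1; c = 19/2 equals 1+a-b for upper {-7/2, 5}: listed pattern). Value: (-765765/262144) * pi.

Structural cue: from the first term -2: the two k-th powers (prefactor -2) combine into one argument.
Adjacent-term ratio: r(k) = (-1) * (k-7/2) (k+5) / [(k+19/2) (k+1)] - rational; roots negated = parameters, x = (-1), C = -2.


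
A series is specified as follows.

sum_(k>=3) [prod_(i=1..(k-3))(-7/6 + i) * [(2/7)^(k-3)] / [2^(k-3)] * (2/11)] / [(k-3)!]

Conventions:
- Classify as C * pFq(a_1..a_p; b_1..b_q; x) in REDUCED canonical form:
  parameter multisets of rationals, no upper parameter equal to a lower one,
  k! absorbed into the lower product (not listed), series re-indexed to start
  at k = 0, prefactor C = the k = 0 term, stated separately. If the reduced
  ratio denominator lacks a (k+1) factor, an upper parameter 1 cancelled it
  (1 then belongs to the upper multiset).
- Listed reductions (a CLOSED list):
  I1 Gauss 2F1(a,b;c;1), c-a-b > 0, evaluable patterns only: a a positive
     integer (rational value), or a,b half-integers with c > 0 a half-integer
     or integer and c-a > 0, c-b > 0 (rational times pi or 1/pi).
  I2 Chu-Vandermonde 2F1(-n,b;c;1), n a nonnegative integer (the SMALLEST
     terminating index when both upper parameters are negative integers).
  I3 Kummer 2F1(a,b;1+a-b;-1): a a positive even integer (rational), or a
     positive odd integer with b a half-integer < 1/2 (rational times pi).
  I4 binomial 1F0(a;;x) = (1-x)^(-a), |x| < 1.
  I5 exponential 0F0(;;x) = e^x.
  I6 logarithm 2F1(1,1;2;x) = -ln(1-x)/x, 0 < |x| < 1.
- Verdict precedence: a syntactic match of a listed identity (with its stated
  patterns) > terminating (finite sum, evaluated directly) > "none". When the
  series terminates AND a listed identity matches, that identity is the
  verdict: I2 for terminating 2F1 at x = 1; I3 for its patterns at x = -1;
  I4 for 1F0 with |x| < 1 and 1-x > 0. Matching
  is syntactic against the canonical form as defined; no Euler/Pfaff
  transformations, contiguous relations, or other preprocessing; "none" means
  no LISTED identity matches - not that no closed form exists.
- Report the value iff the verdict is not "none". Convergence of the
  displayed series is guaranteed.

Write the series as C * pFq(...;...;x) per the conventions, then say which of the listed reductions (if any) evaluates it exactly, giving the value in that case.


x = 1/7 here; the reduced form reads 1F0, upper {-1/6}, lower {-}, C = 2/11. Verdict: binomial (I4) matches (the 1F0 binomial series: exponent 1/6, x = 1/7). Its exact value is (2/11) * (6/7)^(1/6).

Key step: from the first term 2/11: the running product (C = 2/11) telescopes to a rising factorial.
Ratio: r(k) = (1/7) * (k-1/6) / [(k+1)] - poly over poly, x = (1/7) from leading terms; C = 2/11 at k = 0.


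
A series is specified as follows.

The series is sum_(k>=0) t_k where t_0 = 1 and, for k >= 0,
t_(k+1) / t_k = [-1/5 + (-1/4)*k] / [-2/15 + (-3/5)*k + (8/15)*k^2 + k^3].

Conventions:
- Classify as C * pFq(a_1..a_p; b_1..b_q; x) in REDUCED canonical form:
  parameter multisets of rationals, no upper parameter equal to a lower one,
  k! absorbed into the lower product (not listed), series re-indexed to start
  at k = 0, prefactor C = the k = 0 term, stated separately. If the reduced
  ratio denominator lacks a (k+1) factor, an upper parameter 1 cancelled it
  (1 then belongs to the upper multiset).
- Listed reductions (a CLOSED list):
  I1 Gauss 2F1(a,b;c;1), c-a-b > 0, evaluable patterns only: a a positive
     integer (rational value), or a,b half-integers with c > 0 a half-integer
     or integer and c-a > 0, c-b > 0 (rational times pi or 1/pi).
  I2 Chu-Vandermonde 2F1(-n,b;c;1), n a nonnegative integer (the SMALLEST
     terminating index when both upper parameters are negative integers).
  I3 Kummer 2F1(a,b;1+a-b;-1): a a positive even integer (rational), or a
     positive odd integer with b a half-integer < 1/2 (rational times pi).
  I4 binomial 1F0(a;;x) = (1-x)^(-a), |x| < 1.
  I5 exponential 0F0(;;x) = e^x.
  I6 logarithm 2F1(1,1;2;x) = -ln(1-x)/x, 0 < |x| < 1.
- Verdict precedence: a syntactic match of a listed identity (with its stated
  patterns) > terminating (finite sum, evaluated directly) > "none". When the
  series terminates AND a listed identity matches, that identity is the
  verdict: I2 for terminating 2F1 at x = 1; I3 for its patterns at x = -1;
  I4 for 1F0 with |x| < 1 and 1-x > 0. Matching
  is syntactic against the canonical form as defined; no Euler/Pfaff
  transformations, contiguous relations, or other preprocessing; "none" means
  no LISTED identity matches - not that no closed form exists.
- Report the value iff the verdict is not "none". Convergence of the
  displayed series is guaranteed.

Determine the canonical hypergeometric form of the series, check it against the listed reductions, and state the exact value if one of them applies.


Key observation: x = (-1/4) and factor the ratio over Q (C = 1): negated roots = parameters.
Step ratio: r(k) = (-1/4) * (k+4/5) / [(k-2/3) (k+1/5) (k+1)] - rational in k. x = (-1/4); t_0 = 1; negate the roots.

Classification (C = 1): 1F2 with upper {4/5}, lower {-2/3, 1/5}, argument x = -1/4. Verdict: none here - no I1-I6 shape fits x = -1/4 with lower {-2/3, 1/5}.


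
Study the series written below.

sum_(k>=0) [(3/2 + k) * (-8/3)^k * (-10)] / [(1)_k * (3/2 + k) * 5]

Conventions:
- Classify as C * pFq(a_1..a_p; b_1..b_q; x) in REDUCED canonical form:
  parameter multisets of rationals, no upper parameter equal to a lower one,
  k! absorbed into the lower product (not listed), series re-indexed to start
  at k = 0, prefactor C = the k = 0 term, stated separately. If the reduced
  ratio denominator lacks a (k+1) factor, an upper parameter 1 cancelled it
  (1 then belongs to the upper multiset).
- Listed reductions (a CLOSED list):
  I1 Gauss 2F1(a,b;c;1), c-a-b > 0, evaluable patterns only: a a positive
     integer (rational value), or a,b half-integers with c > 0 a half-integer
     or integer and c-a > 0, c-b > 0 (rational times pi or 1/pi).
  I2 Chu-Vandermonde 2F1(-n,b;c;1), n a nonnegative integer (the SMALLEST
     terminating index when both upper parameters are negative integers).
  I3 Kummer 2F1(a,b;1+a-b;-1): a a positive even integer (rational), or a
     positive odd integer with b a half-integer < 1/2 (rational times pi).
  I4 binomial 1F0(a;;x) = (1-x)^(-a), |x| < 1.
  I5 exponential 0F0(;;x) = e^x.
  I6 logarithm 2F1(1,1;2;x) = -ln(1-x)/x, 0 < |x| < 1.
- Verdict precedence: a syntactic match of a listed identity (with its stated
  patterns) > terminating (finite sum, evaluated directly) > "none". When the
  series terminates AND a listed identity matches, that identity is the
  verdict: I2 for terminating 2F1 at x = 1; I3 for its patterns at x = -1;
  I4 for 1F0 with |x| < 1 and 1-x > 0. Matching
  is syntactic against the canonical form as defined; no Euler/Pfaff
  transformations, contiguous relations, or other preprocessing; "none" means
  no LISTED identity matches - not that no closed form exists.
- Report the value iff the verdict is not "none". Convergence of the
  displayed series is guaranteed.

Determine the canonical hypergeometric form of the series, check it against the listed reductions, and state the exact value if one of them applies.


x = -8/3 here; the reduced form reads 0F0, upper {-}, lower {-}, C = -2. Verdict (x = -8/3): exponential (I5) applies (the 0F0 exponential series at x = -8/3). Its exact value is (-2) * e^(-8/3).

The tell: with t_0 = -2, the constant factors (C = -2) combine into one prefactor.
Term ratio: r(k) = (-8/3) * 1 / [(k+1)] - rational in k, leading ratio (-8/3); with t_0 = -2, classification follows.


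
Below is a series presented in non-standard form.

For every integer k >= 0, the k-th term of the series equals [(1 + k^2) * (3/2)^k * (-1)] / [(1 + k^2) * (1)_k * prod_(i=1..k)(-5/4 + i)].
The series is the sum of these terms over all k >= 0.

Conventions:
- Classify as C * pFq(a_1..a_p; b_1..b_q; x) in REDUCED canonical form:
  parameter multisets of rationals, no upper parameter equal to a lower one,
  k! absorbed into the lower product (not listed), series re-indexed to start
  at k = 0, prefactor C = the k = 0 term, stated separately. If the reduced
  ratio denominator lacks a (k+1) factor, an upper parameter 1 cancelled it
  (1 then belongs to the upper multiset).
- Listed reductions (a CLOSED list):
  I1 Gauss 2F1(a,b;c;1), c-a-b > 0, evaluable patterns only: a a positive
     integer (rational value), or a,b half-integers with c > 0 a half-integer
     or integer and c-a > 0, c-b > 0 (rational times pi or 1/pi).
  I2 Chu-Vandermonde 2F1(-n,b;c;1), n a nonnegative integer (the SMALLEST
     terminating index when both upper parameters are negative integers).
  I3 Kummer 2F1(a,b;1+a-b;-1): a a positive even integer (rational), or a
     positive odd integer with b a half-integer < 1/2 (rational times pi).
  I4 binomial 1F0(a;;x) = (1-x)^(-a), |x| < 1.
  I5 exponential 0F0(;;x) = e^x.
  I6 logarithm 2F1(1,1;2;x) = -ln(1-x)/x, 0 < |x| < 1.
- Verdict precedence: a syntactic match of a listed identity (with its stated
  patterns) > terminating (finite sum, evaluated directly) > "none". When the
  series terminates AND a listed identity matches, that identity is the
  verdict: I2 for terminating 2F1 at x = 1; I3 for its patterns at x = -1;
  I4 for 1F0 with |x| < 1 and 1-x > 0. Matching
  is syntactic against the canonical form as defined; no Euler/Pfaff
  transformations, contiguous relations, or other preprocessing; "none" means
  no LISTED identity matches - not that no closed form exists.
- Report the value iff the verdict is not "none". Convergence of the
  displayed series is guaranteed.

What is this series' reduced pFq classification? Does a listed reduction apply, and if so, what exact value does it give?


This is -1 * 0F1(-; -1/4; 3/2) in reduced canonical form. Verdict: no listed reduction: x = 3/2 and upper {-} fail every I1-I6 pattern.

Structural cue: from the first term -1: (1)_k (C = -1) is k! itself.
Adjacent-term ratio: r(k) = (3/2) * 1 / [(k-1/4) (k+1)] ; factor over Q: parameters, x = (3/2), and C = -1.
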